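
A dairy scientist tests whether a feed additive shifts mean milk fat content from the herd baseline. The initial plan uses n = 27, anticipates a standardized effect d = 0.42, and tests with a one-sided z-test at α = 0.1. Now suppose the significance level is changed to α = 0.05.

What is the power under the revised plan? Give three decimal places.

Power ≈ 0.705

δ = d·√n = 0.42 × √27 = 2.1824 (unchanged). New critical value: z_{0.05} = 1.645.
Revised power = P(Z > 1.645 − δ) = Φ(0.538) = 0.7045.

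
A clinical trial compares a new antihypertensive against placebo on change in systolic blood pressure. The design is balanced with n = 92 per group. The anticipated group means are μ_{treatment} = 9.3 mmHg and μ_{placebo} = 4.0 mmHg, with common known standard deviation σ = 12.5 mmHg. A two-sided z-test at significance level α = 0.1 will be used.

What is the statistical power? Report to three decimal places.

Power ≈ 0.891

Standardized effect: d = |μ_{treatment} − μ_{placebo}| / σ = |9.3 − 4.0| / 12.5 = 0.4240
Noncentrality parameter: δ = d·√(n/2) = 0.4240 × √(92/2) = 2.8757
Two-sided α = 0.1 → critical value z_{0.05} = 1.645.
Power = Φ(δ − 1.645) + Φ(−δ − 1.645) = Φ(1.231) + Φ(-4.521) = 0.8908 + 0.0000 = 0.8908.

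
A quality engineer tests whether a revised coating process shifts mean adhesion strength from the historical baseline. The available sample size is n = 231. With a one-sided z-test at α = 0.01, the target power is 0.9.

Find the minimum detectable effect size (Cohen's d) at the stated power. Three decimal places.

Need Φ(δ − 2.326) = 0.9, so δ = 2.326 + 1.282 = 3.608.
δ = d·√n ⇒ d = δ/√n = 3.608/√231 = 0.2374.

d ≈ 0.237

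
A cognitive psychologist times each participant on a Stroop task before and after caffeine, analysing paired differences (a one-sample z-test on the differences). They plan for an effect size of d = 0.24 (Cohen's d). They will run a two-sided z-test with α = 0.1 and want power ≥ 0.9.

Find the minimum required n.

Set Φ(δ − 1.645) = 0.9; then δ − 1.645 = Φ⁻¹(0.9) = 1.282, giving δ = 2.926.
(The Φ(−δ − z_{α/2}) term is vanishingly small for δ > 0 and is dropped in the standard sample-size formula.)
δ = d·√n ⇒ n = (δ/d)² = (2.926 / 0.24)² = 148.68.
Round up to the next whole unit.

n = 149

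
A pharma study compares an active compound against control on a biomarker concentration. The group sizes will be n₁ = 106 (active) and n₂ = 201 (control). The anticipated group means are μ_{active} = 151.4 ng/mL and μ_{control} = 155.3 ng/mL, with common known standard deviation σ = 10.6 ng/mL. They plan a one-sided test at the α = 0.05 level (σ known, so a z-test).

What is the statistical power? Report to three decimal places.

Power ≈ 0.922

Standardized effect: d = |μ_{active} − μ_{control}| / σ = |151.4 − 155.3| / 10.6 = 0.3679
Noncentrality parameter: δ = d / √(1/n₁ + 1/n₂) = 0.3679 / √(1/106 + 1/201) = 3.0651
One-sided α = 0.05 → critical value z_{0.05} = 1.645.
Power = Φ(δ − 1.645) = Φ(1.420) = 0.9222.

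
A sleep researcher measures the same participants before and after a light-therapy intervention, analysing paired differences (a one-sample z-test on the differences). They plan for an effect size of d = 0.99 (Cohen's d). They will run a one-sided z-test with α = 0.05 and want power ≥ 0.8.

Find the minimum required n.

Set Φ(δ − 1.645) = 0.8; then δ − 1.645 = Φ⁻¹(0.8) = 0.842, giving δ = 2.486.
δ = d·√n ⇒ n = (δ/d)² = (2.486 / 0.99)² = 6.31.
Round up to the next whole unit.

n = 7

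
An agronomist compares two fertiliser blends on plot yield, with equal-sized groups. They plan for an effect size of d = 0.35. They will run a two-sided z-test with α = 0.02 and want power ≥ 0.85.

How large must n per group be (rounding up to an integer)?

Set Φ(δ − 2.326) = 0.85; then δ − 2.326 = Φ⁻¹(0.85) = 1.036, giving δ = 3.363.
(The Φ(−δ − z_{α/2}) term is vanishingly small for δ > 0 and is dropped in the standard sample-size formula.)
δ = d·√(n/2) ⇒ n = 2(δ/d)² = 2 × (3.363 / 0.35)² = 184.63.
Rounding up, n = 185 per group.

n = 185 per group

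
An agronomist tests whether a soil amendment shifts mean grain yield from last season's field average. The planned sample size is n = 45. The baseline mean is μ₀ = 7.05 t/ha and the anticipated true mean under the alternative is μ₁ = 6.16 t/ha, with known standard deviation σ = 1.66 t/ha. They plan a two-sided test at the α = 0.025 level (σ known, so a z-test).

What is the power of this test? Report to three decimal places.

Standardized effect: d = |μ₁ − μ₀| / σ = |6.16 − 7.05| / 1.66 = 0.5361
Noncentrality parameter: δ = d·√n = 0.5361 × √45 = 3.5966
Two-sided α = 0.025 → critical value z_{0.0125} = 2.241.
Power = Φ(δ − 2.241) + Φ(−δ − 2.241) = Φ(1.355) + Φ(-5.838) = 0.9123 + 0.0000 = 0.9123.

Power ≈ 0.912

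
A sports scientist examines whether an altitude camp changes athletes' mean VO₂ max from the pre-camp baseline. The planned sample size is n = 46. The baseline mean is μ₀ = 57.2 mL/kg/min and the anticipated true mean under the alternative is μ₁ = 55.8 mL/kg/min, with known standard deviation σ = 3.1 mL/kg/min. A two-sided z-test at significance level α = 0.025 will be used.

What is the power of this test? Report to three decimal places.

Standardized effect: d = |μ₁ − μ₀| / σ = |55.8 − 57.2| / 3.1 = 0.4516
Noncentrality parameter: δ = d·√n = 0.4516 × √46 = 3.0630
Critical value for a two-sided test at α = 0.025: z_{α/2} = 2.241.
Power = Φ(δ − 2.241) + Φ(−δ − 2.241) = Φ(0.822) + Φ(-5.304) = 0.7943 + 0.0000 = 0.7943.

Power ≈ 0.794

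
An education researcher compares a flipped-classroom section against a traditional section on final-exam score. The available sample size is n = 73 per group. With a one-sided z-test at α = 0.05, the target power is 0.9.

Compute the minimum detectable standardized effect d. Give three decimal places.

Need Φ(δ − 1.645) = 0.9, so δ = 1.645 + 1.282 = 2.926.
δ = d·√(n/2) ⇒ d = δ/√(n/2) = 2.926/√(73/2) = 0.4844.

d ≈ 0.484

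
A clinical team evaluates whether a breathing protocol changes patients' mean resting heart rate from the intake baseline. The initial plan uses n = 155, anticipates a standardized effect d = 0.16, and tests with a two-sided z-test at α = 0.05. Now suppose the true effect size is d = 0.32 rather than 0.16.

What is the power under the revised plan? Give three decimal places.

Power ≈ 0.979

With d = 0.32: δ = d·√n = 0.32 × √155 = 3.9840. Critical value z_{0.025} = 1.960.
Revised power = Φ(δ − 1.960) + Φ(−δ − 1.960) = Φ(2.024) + Φ(-5.944) = 0.9785 + 0.0000 = 0.9785.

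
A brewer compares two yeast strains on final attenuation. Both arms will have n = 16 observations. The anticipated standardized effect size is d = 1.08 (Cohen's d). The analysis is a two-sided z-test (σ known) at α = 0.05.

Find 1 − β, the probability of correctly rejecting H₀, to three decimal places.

Noncentrality parameter: δ = d·√(n/2) = 1.08 × √(16/2) = 3.0547
Critical value for a two-sided test at α = 0.05: z_{α/2} = 1.960.
Power = Φ(δ − 1.960) + Φ(−δ − 1.960) = Φ(1.095) + Φ(-5.015) = 0.8632 + 0.0000 = 0.8632.

Power ≈ 0.863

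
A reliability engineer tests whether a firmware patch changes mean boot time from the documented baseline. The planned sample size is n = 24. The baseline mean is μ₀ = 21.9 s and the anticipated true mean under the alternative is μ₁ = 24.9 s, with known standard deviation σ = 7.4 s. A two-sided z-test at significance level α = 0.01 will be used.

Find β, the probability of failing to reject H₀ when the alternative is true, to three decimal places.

Standardized effect: d = |μ₁ − μ₀| / σ = |24.9 − 21.9| / 7.4 = 0.4054
Noncentrality parameter: δ = d·√n = 0.4054 × √24 = 1.9861
Two-sided α = 0.01 → critical value z_{0.005} = 2.576.
Power = Φ(δ − 2.576) + Φ(−δ − 2.576) = Φ(-0.590) + Φ(-4.562) = 0.2777 + 0.0000 = 0.2777.
Type II error: β = 1 − power = 1 − 0.2777 = 0.7223.

β ≈ 0.722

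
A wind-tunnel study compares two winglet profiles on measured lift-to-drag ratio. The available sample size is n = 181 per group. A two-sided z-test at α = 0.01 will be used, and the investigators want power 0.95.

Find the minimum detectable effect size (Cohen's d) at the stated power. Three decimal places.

Required noncentrality: δ = z_{0.005} + z_{0.05} = 2.576 + 1.645 = 4.221.
(The second rejection-region term Φ(−δ − z_{α/2}) is negligible and dropped.)
δ = d·√(n/2) ⇒ d = δ/√(n/2) = 4.221/√(181/2) = 0.4437.

d ≈ 0.444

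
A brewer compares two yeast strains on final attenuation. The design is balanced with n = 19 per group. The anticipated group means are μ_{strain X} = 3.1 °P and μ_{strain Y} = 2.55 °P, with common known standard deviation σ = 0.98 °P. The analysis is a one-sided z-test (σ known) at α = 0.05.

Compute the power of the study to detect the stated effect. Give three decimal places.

Power ≈ 0.534

Standardized effect: d = |μ_{strain X} − μ_{strain Y}| / σ = |3.1 − 2.55| / 0.98 = 0.5612
Noncentrality parameter: δ = d·√(n/2) = 0.5612 × √(19/2) = 1.7298
One-sided α = 0.05 → critical value z_{0.05} = 1.645.
Power = Φ(δ − 1.645) = Φ(0.085) = 0.5339.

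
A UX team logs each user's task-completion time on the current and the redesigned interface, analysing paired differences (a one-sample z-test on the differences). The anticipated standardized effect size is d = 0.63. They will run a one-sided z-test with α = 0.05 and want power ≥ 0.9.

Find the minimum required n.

Set Φ(δ − 1.645) = 0.9; then δ − 1.645 = Φ⁻¹(0.9) = 1.282, giving δ = 2.926.
δ = d·√n ⇒ n = (δ/d)² = (2.926 / 0.63)² = 21.58.
Round up to the next whole unit.

n = 22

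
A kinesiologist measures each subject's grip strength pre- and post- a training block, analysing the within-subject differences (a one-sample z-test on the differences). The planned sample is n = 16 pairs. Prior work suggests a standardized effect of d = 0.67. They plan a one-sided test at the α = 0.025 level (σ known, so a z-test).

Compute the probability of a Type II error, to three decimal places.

β ≈ 0.236

Noncentrality parameter: δ = d·√n = 0.67 × √16 = 2.6800
One-sided α = 0.025 → critical value z_{0.025} = 1.960.
Power = Φ(δ − 1.960) = Φ(0.720) = 0.7642.
Type II error: β = 1 − power = 1 − 0.7642 = 0.2358.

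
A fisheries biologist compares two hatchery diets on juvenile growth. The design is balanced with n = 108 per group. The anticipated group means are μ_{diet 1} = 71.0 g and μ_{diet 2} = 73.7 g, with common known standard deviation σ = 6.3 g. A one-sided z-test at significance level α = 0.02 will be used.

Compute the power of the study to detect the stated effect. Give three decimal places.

Standardized effect: d = |μ_{diet 1} − μ_{diet 2}| / σ = |71.0 − 73.7| / 6.3 = 0.4286
Noncentrality parameter: δ = d·√(n/2) = 0.4286 × √(108/2) = 3.1493
One-sided α = 0.02 → critical value z_{0.02} = 2.054.
Power = Φ(δ − 2.054) = Φ(1.096) = 0.8634.

Power ≈ 0.863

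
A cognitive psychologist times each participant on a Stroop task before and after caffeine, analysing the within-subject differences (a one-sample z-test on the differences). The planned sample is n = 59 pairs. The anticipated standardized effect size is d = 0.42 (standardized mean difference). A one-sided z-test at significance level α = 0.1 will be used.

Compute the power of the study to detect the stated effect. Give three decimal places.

Power ≈ 0.974

Noncentrality parameter: δ = d·√n = 0.42 × √59 = 3.2261
Critical value for a one-sided test at α = 0.1: z_α = 1.282.
Power = P(Z > 1.282 − δ) = Φ(1.945) = 0.9741.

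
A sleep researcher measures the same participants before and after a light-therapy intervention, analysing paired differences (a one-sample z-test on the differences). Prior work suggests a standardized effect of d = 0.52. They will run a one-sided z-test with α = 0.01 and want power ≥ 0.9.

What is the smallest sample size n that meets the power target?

For power 0.9 need Φ(δ − z_{0.01}) = 0.9, so δ = z_{0.01} + z_{0.10} = 2.326 + 1.282 = 3.608.
δ = d·√n ⇒ n = (δ/d)² = (3.608 / 0.52)² = 48.14.
Round up to the next whole unit.

n = 49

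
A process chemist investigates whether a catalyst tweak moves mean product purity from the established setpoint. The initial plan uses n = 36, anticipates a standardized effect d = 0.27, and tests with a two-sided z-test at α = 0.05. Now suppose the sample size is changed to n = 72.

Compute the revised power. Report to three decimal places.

With n = 72: δ = d·√n = 0.27 × √72 = 2.2910. Critical value z_{0.025} = 1.960.
Revised power = Φ(δ − 1.960) + Φ(−δ − 1.960) = Φ(0.331) + Φ(-4.251) = 0.6297 + 0.0000 = 0.6297.

Power ≈ 0.630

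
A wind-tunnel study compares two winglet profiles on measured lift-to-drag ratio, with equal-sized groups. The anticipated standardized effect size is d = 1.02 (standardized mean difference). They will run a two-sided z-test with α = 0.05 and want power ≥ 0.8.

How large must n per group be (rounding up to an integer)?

For power 0.8 need Φ(δ − z_{0.025}) = 0.8, so δ = z_{0.025} + z_{0.20} = 1.960 + 0.842 = 2.802.
(Ignoring the negligible lower-tail rejection probability gives the usual closed-form inversion.)
δ = d·√(n/2) ⇒ n = 2(δ/d)² = 2 × (2.802 / 1.02)² = 15.09.
Rounding up, n = 16 per group.

n = 16 per group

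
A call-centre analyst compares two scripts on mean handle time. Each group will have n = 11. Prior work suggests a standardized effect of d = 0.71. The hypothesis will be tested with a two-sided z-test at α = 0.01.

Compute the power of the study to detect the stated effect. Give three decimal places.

Power ≈ 0.181

Noncentrality parameter: δ = d·√(n/2) = 0.71 × √(11/2) = 1.6651
Critical value for a two-sided test at α = 0.01: z_{α/2} = 2.576.
Power = Φ(δ − 2.576) + Φ(−δ − 2.576) = Φ(-0.911) + Φ(-4.241) = 0.1812 + 0.0000 = 0.1812.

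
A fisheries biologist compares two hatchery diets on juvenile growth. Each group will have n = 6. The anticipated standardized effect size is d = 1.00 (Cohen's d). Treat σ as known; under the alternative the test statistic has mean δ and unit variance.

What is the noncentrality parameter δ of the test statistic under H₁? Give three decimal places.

The noncentrality parameter scales effect size by the design's sample-size factor: δ = d·√(n/2) = 1.00 × √(6/2) = 1.7321

δ ≈ 1.732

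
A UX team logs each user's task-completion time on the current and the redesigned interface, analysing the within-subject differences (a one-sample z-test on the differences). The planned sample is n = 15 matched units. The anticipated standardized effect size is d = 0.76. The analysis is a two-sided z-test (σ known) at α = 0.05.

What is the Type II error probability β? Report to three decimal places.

Noncentrality parameter: δ = d·√n = 0.76 × √15 = 2.9435
Two-sided α = 0.05 → critical value z_{0.025} = 1.960.
Power = Φ(δ − 1.960) + Φ(−δ − 1.960) = Φ(0.984) + Φ(-4.903) = 0.8373 + 0.0000 = 0.8373.
Type II error: β = 1 − power = 1 − 0.8373 = 0.1627.

β ≈ 0.163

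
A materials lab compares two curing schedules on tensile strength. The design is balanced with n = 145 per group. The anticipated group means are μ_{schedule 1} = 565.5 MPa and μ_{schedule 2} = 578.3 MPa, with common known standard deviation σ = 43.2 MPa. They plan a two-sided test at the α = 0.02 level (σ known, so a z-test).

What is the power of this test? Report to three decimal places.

Power ≈ 0.578

Standardized effect: d = |μ_{schedule 1} − μ_{schedule 2}| / σ = |565.5 − 578.3| / 43.2 = 0.2963
Noncentrality parameter: δ = d·√(n/2) = 0.2963 × √(145/2) = 2.5229
Critical value for a two-sided test at α = 0.02: z_{α/2} = 2.326.
Power = Φ(δ − 2.326) + Φ(−δ − 2.326) = Φ(0.197) + Φ(-4.849) = 0.5779 + 0.0000 = 0.5779.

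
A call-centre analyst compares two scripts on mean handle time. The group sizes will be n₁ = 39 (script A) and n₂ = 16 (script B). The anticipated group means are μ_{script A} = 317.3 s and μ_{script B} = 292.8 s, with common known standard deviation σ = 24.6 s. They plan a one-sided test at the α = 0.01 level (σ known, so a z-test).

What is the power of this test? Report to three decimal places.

Power ≈ 0.848

Standardized effect: d = |μ_{script A} − μ_{script B}| / σ = |317.3 − 292.8| / 24.6 = 0.9959
Noncentrality parameter: λ = d / √(1/n₁ + 1/n₂) = 0.9959 / √(1/39 + 1/16) = 3.3546
One-sided α = 0.01 → critical value z_{0.01} = 2.326.
Power = Φ(λ − 2.326) = Φ(1.028) = 0.8481.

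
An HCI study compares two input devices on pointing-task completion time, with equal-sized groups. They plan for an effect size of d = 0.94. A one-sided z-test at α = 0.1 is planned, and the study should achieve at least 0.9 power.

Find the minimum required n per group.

For power 0.9 need Φ(δ − z_{0.1}) = 0.9, so δ = z_{0.1} + z_{0.10} = 1.282 + 1.282 = 2.563.
δ = d·√(n/2) ⇒ n = 2(δ/d)² = 2 × (2.563 / 0.94)² = 14.87.
Round up to the next whole unit.

n = 15 per group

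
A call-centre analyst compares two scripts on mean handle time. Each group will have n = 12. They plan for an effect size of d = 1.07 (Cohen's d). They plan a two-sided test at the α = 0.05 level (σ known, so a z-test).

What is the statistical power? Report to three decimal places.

Power ≈ 0.746

Noncentrality parameter: δ = d·√(n/2) = 1.07 × √(12/2) = 2.6210
Critical value for a two-sided test at α = 0.05: z_{α/2} = 1.960.
Power = Φ(δ − 1.960) + Φ(−δ − 1.960) = Φ(0.661) + Φ(-4.581) = 0.7457 + 0.0000 = 0.7457.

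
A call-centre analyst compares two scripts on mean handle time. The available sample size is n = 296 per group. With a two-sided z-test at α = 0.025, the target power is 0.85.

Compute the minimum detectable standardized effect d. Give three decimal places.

Required noncentrality: δ = z_{0.0125} + z_{0.15} = 2.241 + 1.036 = 3.278.
(The second rejection-region term Φ(−δ − z_{α/2}) is negligible and dropped.)
δ = d·√(n/2) ⇒ d = δ/√(n/2) = 3.278/√(296/2) = 0.2694.

d ≈ 0.269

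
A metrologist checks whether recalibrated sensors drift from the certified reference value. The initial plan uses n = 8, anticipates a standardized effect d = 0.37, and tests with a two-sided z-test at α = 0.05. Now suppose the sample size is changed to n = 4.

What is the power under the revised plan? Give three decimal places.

With n = 4: δ = d·√n = 0.37 × √4 = 0.7400. Critical value z_{0.025} = 1.960.
Revised power = Φ(δ − 1.960) + Φ(−δ − 1.960) = Φ(-1.220) + Φ(-2.700) = 0.1112 + 0.0035 = 0.1147.

Power ≈ 0.115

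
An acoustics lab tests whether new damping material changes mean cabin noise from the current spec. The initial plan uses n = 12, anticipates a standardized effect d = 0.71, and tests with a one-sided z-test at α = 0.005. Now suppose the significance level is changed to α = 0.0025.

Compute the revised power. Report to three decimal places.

Power ≈ 0.364

δ = d·√n = 0.71 × √12 = 2.4595 (unchanged). New critical value: z_{0.0025} = 2.807.
Revised power = P(Z > 2.807 − δ) = Φ(-0.348) = 0.3641.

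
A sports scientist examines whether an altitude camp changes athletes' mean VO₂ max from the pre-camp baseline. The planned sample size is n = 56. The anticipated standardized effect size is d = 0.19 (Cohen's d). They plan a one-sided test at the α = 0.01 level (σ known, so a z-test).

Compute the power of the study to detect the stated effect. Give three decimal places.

Power ≈ 0.183

Noncentrality parameter: δ = d·√n = 0.19 × √56 = 1.4218
Critical value for a one-sided test at α = 0.01: z_α = 2.326.
Power = Φ(δ − 2.326) = Φ(-0.905) = 0.1829.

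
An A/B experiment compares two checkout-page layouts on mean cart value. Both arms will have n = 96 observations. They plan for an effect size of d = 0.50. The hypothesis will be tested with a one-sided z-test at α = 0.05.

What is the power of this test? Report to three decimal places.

Noncentrality parameter: λ = d·√(n/2) = 0.50 × √(96/2) = 3.4641
Critical value for a one-sided test at α = 0.05: z_α = 1.645.
Power = Φ(λ − 1.645) = Φ(1.819) = 0.9656.

Power ≈ 0.966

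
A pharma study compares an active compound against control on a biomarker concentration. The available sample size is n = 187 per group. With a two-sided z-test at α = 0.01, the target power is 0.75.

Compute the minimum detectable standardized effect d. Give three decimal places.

Need Φ(δ − 2.576) = 0.75, so δ = 2.576 + 0.674 = 3.250.
(Lower-tail contribution to power is negligible for δ > 0.)
δ = d·√(n/2) ⇒ d = δ/√(n/2) = 3.250/√(187/2) = 0.3361.

d ≈ 0.336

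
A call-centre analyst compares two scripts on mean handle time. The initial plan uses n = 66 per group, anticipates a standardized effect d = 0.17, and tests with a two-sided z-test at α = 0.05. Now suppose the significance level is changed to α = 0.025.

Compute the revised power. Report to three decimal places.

Power ≈ 0.104

δ = d·√(n/2) = 0.17 × √(66/2) = 0.9766 (unchanged). New critical value: z_{0.0125} = 2.241.
Revised power = Φ(δ − 2.241) + Φ(−δ − 2.241) = Φ(-1.265) + Φ(-3.218) = 0.1030 + 0.0006 = 0.1036.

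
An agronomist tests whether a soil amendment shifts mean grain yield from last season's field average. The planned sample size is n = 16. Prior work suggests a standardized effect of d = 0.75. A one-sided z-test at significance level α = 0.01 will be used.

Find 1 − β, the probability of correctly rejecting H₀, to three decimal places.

Noncentrality parameter: δ = d·√n = 0.75 × √16 = 3.0000
One-sided α = 0.01 → critical value z_{0.01} = 2.326.
Power = Φ(δ − 2.326) = Φ(0.674) = 0.7497.

Power ≈ 0.750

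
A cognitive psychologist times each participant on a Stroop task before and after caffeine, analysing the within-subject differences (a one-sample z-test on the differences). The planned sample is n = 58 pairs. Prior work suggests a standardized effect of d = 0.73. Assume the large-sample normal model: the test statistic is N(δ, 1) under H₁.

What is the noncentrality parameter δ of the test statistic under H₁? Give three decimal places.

δ = d·√n = 0.73 × √58 = 5.5595

δ ≈ 5.560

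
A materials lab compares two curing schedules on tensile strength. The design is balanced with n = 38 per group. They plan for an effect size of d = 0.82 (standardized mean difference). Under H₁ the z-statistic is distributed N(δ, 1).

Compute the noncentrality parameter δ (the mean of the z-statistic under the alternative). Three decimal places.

The noncentrality parameter scales effect size by the design's sample-size factor: δ = d·√(n/2) = 0.82 × √(38/2) = 3.5743

δ ≈ 3.574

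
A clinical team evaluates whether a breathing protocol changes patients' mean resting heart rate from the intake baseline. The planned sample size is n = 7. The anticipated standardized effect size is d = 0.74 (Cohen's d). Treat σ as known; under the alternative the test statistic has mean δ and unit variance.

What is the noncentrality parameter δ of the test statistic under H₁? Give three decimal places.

δ ≈ 1.958

The noncentrality parameter scales effect size by the design's sample-size factor: δ = d·√n = 0.74 × √7 = 1.9579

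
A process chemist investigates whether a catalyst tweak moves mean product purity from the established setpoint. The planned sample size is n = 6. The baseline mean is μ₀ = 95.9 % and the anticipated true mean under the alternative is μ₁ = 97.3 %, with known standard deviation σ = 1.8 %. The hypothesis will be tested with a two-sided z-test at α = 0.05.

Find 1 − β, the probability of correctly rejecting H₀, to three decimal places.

Power ≈ 0.478

Standardized effect: d = |μ₁ − μ₀| / σ = |97.3 − 95.9| / 1.8 = 0.7778
Noncentrality parameter: δ = d·√n = 0.7778 × √6 = 1.9052
Two-sided α = 0.05 → critical value z_{0.025} = 1.960.
Power = Φ(δ − 1.960) + Φ(−δ − 1.960) = Φ(-0.055) + Φ(-3.865) = 0.4781 + 0.0001 = 0.4782.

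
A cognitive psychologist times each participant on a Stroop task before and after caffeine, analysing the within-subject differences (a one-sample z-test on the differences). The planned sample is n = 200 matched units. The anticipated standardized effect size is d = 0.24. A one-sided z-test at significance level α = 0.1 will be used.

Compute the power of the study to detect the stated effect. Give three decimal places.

Power ≈ 0.983

Noncentrality parameter: δ = d·√n = 0.24 × √200 = 3.3941
Critical value for a one-sided test at α = 0.1: z_α = 1.282.
Power = Φ(δ − 1.282) = Φ(2.113) = 0.9827.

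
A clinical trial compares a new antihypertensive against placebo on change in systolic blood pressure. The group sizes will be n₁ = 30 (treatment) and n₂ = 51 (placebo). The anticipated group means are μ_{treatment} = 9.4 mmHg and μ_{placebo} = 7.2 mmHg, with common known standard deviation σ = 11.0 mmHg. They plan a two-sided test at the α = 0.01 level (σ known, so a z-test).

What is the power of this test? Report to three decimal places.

Power ≈ 0.044

Standardized effect: d = |μ_{treatment} − μ_{placebo}| / σ = |9.4 − 7.2| / 11.0 = 0.2000
Noncentrality parameter: δ = d / √(1/n₁ + 1/n₂) = 0.2000 / √(1/30 + 1/51) = 0.8692
Critical value for a two-sided test at α = 0.01: z_{α/2} = 2.576.
Power = Φ(δ − 2.576) + Φ(−δ − 2.576) = Φ(-1.707) + Φ(-3.445) = 0.0439 + 0.0003 = 0.0442.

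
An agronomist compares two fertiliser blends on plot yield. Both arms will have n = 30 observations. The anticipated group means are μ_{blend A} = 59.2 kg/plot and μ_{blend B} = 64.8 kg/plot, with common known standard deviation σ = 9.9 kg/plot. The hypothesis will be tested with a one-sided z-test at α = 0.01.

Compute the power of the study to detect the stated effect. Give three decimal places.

Power ≈ 0.446

Standardized effect: d = |μ_{blend A} − μ_{blend B}| / σ = |59.2 − 64.8| / 9.9 = 0.5657
Noncentrality parameter: λ = d·√(n/2) = 0.5657 × √(30/2) = 2.1908
Critical value for a one-sided test at α = 0.01: z_α = 2.326.
Power = Φ(λ − 2.326) = Φ(-0.136) = 0.4461.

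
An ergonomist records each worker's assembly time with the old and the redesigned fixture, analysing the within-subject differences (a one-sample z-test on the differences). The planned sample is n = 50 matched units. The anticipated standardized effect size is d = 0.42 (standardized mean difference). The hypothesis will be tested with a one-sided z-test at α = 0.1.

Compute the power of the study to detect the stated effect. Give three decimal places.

Power ≈ 0.954

Noncentrality parameter: δ = d·√n = 0.42 × √50 = 2.9698
One-sided α = 0.1 → critical value z_{0.1} = 1.282.
Power = P(Z > 1.282 − δ) = Φ(1.688) = 0.9543.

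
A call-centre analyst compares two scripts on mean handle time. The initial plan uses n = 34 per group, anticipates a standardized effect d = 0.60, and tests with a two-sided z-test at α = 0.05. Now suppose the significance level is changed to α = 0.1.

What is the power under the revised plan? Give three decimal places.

δ = d·√(n/2) = 0.60 × √(34/2) = 2.4739 (unchanged). New critical value: z_{0.05} = 1.645.
Revised power = Φ(δ − 1.645) + Φ(−δ − 1.645) = Φ(0.829) + Φ(-4.119) = 0.7965 + 0.0000 = 0.7965.

Power ≈ 0.796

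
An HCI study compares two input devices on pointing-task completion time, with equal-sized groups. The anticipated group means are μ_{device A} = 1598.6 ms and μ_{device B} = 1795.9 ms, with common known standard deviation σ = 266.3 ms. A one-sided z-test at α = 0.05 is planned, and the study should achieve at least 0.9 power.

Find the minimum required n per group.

n = 32 per group

Standardized effect: d = |μ_{device A} − μ_{device B}| / σ = |1598.6 − 1795.9| / 266.3 = 0.7409
Set Φ(δ − 1.645) = 0.9; then δ − 1.645 = Φ⁻¹(0.9) = 1.282, giving δ = 2.926.
δ = d·√(n/2) ⇒ n = 2(δ/d)² = 2 × (2.926 / 0.7409)² = 31.20.
Round up to the next whole unit.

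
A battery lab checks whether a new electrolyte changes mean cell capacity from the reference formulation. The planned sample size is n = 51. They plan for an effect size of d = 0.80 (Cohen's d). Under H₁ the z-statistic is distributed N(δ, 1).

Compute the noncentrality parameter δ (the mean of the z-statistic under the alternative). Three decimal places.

δ ≈ 5.713

δ = d·√n = 0.80 × √51 = 5.7131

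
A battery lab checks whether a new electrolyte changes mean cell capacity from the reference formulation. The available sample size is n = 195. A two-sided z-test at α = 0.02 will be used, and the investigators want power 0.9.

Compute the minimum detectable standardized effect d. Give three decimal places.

d ≈ 0.258

Need Φ(δ − 2.326) = 0.9, so δ = 2.326 + 1.282 = 3.608.
(Lower-tail contribution to power is negligible for δ > 0.)
δ = d·√n ⇒ d = δ/√n = 3.608/√195 = 0.2584.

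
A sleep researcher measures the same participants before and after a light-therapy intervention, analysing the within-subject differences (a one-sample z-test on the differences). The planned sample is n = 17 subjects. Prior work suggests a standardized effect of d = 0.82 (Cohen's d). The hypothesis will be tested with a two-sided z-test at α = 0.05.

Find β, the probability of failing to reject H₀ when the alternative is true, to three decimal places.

Noncentrality parameter: λ = d·√n = 0.82 × √17 = 3.3809
Two-sided α = 0.05 → critical value z_{0.025} = 1.960.
Power = Φ(λ − 1.960) + Φ(−λ − 1.960) = Φ(1.421) + Φ(-5.341) = 0.9223 + 0.0000 = 0.9223.
Type II error: β = 1 − power = 1 − 0.9223 = 0.0777.

β ≈ 0.078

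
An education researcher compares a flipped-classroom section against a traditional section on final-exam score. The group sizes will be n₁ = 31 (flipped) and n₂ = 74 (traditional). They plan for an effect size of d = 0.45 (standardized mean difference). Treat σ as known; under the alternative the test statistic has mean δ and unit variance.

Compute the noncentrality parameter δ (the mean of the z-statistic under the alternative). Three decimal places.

δ ≈ 2.103

δ = d / √(1/n₁ + 1/n₂) = 0.45 / √(1/31 + 1/74) = 2.1034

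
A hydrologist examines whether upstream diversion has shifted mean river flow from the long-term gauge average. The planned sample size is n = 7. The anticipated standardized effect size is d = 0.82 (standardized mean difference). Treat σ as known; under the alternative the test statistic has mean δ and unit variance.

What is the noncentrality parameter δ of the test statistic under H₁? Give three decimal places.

The noncentrality parameter scales effect size by the design's sample-size factor: δ = d·√n = 0.82 × √7 = 2.1695

δ ≈ 2.170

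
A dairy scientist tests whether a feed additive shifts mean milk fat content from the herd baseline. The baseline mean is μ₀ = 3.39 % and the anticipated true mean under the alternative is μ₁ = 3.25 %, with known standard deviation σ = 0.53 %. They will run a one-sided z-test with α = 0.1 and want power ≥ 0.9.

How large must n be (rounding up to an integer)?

Standardized effect: d = |μ₁ − μ₀| / σ = |3.25 − 3.39| / 0.53 = 0.2642
Set Φ(δ − 1.282) = 0.9; then δ − 1.282 = Φ⁻¹(0.9) = 1.282, giving δ = 2.563.
δ = d·√n ⇒ n = (δ/d)² = (2.563 / 0.2642)² = 94.15.
Round up to the next whole unit.

n = 95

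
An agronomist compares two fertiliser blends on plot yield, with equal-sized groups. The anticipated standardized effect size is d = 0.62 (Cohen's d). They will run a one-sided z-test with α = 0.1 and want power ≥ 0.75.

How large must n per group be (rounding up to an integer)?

For power 0.75 need Φ(δ − z_{0.1}) = 0.75, so δ = z_{0.1} + z_{0.25} = 1.282 + 0.674 = 1.956.
δ = d·√(n/2) ⇒ n = 2(δ/d)² = 2 × (1.956 / 0.62)² = 19.91.
Round up to the next whole unit.

n = 20 per group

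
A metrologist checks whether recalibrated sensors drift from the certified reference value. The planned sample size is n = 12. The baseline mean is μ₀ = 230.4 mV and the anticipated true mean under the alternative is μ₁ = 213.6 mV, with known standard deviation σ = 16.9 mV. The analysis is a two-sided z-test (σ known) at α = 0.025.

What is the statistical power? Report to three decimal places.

Standardized effect: d = |μ₁ − μ₀| / σ = |213.6 − 230.4| / 16.9 = 0.9941
Noncentrality parameter: δ = d·√n = 0.9941 × √12 = 3.4436
Critical value for a two-sided test at α = 0.025: z_{α/2} = 2.241.
Power = Φ(δ − 2.241) + Φ(−δ − 2.241) = Φ(1.202) + Φ(-5.685) = 0.8854 + 0.0000 = 0.8854.

Power ≈ 0.885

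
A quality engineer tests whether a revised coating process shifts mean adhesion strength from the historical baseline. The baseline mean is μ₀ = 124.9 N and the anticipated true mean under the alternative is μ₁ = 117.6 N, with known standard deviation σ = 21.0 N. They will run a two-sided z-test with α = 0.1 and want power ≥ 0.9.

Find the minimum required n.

Standardized effect: d = |μ₁ − μ₀| / σ = |117.6 − 124.9| / 21.0 = 0.3476
Set Φ(δ − 1.645) = 0.9; then δ − 1.645 = Φ⁻¹(0.9) = 1.282, giving δ = 2.926.
(For δ > 0 the lower-tail rejection region contributes negligibly to power, so the one-term inversion is standard.)
δ = d·√n ⇒ n = (δ/d)² = (2.926 / 0.3476)² = 70.87.
Round up to the next whole unit.

n = 71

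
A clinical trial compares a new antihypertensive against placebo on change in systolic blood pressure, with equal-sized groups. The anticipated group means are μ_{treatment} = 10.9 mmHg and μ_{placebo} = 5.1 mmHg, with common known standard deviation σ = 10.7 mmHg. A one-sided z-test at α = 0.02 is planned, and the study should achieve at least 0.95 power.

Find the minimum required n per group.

Standardized effect: d = |μ_{treatment} − μ_{placebo}| / σ = |10.9 − 5.1| / 10.7 = 0.5421
Set Φ(δ − 2.054) = 0.95; then δ − 2.054 = Φ⁻¹(0.95) = 1.645, giving δ = 3.699.
δ = d·√(n/2) ⇒ n = 2(δ/d)² = 2 × (3.699 / 0.5421)² = 93.11.
Rounding up, n = 94 per group.

n = 94 per group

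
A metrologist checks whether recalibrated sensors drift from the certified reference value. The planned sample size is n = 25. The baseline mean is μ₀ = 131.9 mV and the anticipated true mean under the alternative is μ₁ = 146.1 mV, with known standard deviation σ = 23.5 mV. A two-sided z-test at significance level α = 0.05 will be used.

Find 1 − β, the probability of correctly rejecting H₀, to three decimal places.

Power ≈ 0.856

Standardized effect: d = |μ₁ − μ₀| / σ = |146.1 − 131.9| / 23.5 = 0.6043
Noncentrality parameter: δ = d·√n = 0.6043 × √25 = 3.0213
Two-sided α = 0.05 → critical value z_{0.025} = 1.960.
Power = Φ(δ − 1.960) + Φ(−δ − 1.960) = Φ(1.061) + Φ(-4.981) = 0.8557 + 0.0000 = 0.8557.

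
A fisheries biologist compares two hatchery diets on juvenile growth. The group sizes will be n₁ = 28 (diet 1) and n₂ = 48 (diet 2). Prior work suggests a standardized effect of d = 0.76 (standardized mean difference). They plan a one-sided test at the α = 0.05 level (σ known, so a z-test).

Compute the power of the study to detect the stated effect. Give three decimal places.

Noncentrality parameter: δ = d / √(1/n₁ + 1/n₂) = 0.76 / √(1/28 + 1/48) = 3.1960
Critical value for a one-sided test at α = 0.05: z_α = 1.645.
Power = Φ(δ − 1.645) = Φ(1.551) = 0.9396.

Power ≈ 0.940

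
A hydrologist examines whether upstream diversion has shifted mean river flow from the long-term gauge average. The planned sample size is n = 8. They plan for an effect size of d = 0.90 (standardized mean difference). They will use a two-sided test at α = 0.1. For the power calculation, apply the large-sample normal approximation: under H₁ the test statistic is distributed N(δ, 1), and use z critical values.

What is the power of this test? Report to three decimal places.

Power ≈ 0.816

Noncentrality parameter: δ = d·√n = 0.90 × √8 = 2.5456
Critical value for a two-sided test at α = 0.1: z_{α/2} = 1.645.
Power = Φ(δ − 1.645) + Φ(−δ − 1.645) = Φ(0.901) + Φ(-4.190) = 0.8161 + 0.0000 = 0.8161.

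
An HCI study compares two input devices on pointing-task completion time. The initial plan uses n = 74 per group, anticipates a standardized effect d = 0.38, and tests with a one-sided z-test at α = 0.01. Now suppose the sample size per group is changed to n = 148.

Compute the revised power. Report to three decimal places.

Power ≈ 0.827

With n = 148 per group: δ = d·√(n/2) = 0.38 × √(148/2) = 3.2689. Critical value z_{0.01} = 2.326.
Revised power = P(Z > 2.326 − δ) = Φ(0.943) = 0.8270.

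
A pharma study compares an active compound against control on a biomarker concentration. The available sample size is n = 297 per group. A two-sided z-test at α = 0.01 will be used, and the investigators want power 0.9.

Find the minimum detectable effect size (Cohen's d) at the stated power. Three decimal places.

d ≈ 0.317

Required noncentrality: δ = z_{0.005} + z_{0.10} = 2.576 + 1.282 = 3.857.
(The second rejection-region term Φ(−δ − z_{α/2}) is negligible and dropped.)
δ = d·√(n/2) ⇒ d = δ/√(n/2) = 3.857/√(297/2) = 0.3165.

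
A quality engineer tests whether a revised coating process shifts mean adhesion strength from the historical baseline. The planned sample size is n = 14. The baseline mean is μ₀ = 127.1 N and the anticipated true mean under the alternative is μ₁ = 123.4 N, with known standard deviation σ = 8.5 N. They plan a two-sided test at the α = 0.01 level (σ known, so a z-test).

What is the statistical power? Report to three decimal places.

Standardized effect: d = |μ₁ − μ₀| / σ = |123.4 − 127.1| / 8.5 = 0.4353
Noncentrality parameter: δ = d·√n = 0.4353 × √14 = 1.6287
Critical value for a two-sided test at α = 0.01: z_{α/2} = 2.576.
Power = Φ(δ − 2.576) + Φ(−δ − 2.576) = Φ(-0.947) + Φ(-4.205) = 0.1718 + 0.0000 = 0.1718.

Power ≈ 0.172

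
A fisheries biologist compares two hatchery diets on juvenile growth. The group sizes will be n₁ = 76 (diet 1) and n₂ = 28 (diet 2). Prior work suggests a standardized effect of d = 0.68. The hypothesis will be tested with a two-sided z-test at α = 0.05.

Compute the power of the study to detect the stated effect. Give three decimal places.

Power ≈ 0.868

Noncentrality parameter: δ = d / √(1/n₁ + 1/n₂) = 0.68 / √(1/76 + 1/28) = 3.0759
Two-sided α = 0.05 → critical value z_{0.025} = 1.960.
Power = Φ(δ − 1.960) + Φ(−δ − 1.960) = Φ(1.116) + Φ(-5.036) = 0.8678 + 0.0000 = 0.8678.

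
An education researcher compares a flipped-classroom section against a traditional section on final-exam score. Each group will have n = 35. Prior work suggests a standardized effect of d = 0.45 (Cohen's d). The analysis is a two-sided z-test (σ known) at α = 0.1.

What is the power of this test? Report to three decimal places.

Noncentrality parameter: δ = d·√(n/2) = 0.45 × √(35/2) = 1.8825
Two-sided α = 0.1 → critical value z_{0.05} = 1.645.
Power = Φ(δ − 1.645) + Φ(−δ − 1.645) = Φ(0.238) + Φ(-3.527) = 0.5939 + 0.0002 = 0.5941.

Power ≈ 0.594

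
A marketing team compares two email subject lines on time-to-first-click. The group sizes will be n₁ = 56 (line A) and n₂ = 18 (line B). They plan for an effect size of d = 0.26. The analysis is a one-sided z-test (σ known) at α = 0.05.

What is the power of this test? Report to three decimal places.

Power ≈ 0.247

Noncentrality parameter: δ = d / √(1/n₁ + 1/n₂) = 0.26 / √(1/56 + 1/18) = 0.9596
Critical value for a one-sided test at α = 0.05: z_α = 1.645.
Power = P(Z > 1.645 − δ) = Φ(-0.685) = 0.2466.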